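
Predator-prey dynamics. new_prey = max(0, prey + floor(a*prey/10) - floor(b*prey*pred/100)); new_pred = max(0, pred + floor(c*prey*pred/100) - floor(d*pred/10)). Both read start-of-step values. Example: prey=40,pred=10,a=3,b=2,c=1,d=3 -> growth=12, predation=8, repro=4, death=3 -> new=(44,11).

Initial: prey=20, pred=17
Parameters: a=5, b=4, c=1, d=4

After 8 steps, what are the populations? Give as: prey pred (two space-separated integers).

Answer: 62 4

Derivation:
Step 1: prey: 20+10-13=17; pred: 17+3-6=14
Step 2: prey: 17+8-9=16; pred: 14+2-5=11
Step 3: prey: 16+8-7=17; pred: 11+1-4=8
Step 4: prey: 17+8-5=20; pred: 8+1-3=6
Step 5: prey: 20+10-4=26; pred: 6+1-2=5
Step 6: prey: 26+13-5=34; pred: 5+1-2=4
Step 7: prey: 34+17-5=46; pred: 4+1-1=4
Step 8: prey: 46+23-7=62; pred: 4+1-1=4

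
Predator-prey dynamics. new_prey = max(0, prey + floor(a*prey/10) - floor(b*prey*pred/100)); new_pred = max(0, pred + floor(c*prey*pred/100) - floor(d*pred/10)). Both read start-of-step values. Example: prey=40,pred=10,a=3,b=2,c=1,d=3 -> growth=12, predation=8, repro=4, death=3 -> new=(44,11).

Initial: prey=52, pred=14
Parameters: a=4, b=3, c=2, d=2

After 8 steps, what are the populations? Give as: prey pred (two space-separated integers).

Step 1: prey: 52+20-21=51; pred: 14+14-2=26
Step 2: prey: 51+20-39=32; pred: 26+26-5=47
Step 3: prey: 32+12-45=0; pred: 47+30-9=68
Step 4: prey: 0+0-0=0; pred: 68+0-13=55
Step 5: prey: 0+0-0=0; pred: 55+0-11=44
Step 6: prey: 0+0-0=0; pred: 44+0-8=36
Step 7: prey: 0+0-0=0; pred: 36+0-7=29
Step 8: prey: 0+0-0=0; pred: 29+0-5=24

Answer: 0 24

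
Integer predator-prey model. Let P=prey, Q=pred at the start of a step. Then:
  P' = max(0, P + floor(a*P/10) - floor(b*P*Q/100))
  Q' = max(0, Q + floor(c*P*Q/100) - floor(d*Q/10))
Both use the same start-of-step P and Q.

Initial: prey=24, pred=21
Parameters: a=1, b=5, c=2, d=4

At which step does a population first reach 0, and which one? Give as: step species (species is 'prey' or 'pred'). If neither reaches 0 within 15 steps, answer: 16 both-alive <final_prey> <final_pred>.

Answer: 2 prey

Derivation:
Step 1: prey: 24+2-25=1; pred: 21+10-8=23
Step 2: prey: 1+0-1=0; pred: 23+0-9=14
First extinction: prey at step 2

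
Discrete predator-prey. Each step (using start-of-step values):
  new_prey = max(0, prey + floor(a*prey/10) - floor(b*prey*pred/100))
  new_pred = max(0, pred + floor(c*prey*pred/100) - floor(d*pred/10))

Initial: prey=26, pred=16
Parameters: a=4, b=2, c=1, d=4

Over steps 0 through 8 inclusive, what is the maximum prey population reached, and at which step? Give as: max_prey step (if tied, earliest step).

Step 1: prey: 26+10-8=28; pred: 16+4-6=14
Step 2: prey: 28+11-7=32; pred: 14+3-5=12
Step 3: prey: 32+12-7=37; pred: 12+3-4=11
Step 4: prey: 37+14-8=43; pred: 11+4-4=11
Step 5: prey: 43+17-9=51; pred: 11+4-4=11
Step 6: prey: 51+20-11=60; pred: 11+5-4=12
Step 7: prey: 60+24-14=70; pred: 12+7-4=15
Step 8: prey: 70+28-21=77; pred: 15+10-6=19
Max prey = 77 at step 8

Answer: 77 8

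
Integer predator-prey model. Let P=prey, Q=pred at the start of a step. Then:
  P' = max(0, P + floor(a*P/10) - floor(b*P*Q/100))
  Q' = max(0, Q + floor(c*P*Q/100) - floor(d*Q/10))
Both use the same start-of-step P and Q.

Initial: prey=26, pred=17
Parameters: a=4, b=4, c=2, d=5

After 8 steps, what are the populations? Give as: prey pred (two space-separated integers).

Step 1: prey: 26+10-17=19; pred: 17+8-8=17
Step 2: prey: 19+7-12=14; pred: 17+6-8=15
Step 3: prey: 14+5-8=11; pred: 15+4-7=12
Step 4: prey: 11+4-5=10; pred: 12+2-6=8
Step 5: prey: 10+4-3=11; pred: 8+1-4=5
Step 6: prey: 11+4-2=13; pred: 5+1-2=4
Step 7: prey: 13+5-2=16; pred: 4+1-2=3
Step 8: prey: 16+6-1=21; pred: 3+0-1=2

Answer: 21 2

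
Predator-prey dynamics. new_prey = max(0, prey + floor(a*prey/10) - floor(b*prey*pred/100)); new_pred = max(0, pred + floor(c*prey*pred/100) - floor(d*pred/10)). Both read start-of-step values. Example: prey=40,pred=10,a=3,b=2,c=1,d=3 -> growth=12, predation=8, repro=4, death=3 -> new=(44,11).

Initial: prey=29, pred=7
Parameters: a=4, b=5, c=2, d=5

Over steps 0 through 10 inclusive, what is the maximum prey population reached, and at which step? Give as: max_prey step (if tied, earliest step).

Step 1: prey: 29+11-10=30; pred: 7+4-3=8
Step 2: prey: 30+12-12=30; pred: 8+4-4=8
Step 3: prey: 30+12-12=30; pred: 8+4-4=8
Step 4: prey: 30+12-12=30; pred: 8+4-4=8
Step 5: prey: 30+12-12=30; pred: 8+4-4=8
Step 6: prey: 30+12-12=30; pred: 8+4-4=8
Step 7: prey: 30+12-12=30; pred: 8+4-4=8
Step 8: prey: 30+12-12=30; pred: 8+4-4=8
Step 9: prey: 30+12-12=30; pred: 8+4-4=8
Step 10: prey: 30+12-12=30; pred: 8+4-4=8
Max prey = 30 at step 1

Answer: 30 1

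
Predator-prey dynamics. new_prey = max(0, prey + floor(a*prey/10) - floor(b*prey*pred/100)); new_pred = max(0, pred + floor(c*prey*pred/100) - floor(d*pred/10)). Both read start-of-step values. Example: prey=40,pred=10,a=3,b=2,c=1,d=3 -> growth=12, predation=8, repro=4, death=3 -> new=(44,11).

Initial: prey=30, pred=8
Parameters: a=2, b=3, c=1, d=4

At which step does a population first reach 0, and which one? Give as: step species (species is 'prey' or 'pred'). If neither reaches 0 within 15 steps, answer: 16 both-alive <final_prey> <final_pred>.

Answer: 16 both-alive 60 5

Derivation:
Step 1: prey: 30+6-7=29; pred: 8+2-3=7
Step 2: prey: 29+5-6=28; pred: 7+2-2=7
Step 3: prey: 28+5-5=28; pred: 7+1-2=6
Step 4: prey: 28+5-5=28; pred: 6+1-2=5
Step 5: prey: 28+5-4=29; pred: 5+1-2=4
Step 6: prey: 29+5-3=31; pred: 4+1-1=4
Step 7: prey: 31+6-3=34; pred: 4+1-1=4
Step 8: prey: 34+6-4=36; pred: 4+1-1=4
Step 9: prey: 36+7-4=39; pred: 4+1-1=4
Step 10: prey: 39+7-4=42; pred: 4+1-1=4
Step 11: prey: 42+8-5=45; pred: 4+1-1=4
Step 12: prey: 45+9-5=49; pred: 4+1-1=4
Step 13: prey: 49+9-5=53; pred: 4+1-1=4
Step 14: prey: 53+10-6=57; pred: 4+2-1=5
Step 15: prey: 57+11-8=60; pred: 5+2-2=5
No extinction within 15 steps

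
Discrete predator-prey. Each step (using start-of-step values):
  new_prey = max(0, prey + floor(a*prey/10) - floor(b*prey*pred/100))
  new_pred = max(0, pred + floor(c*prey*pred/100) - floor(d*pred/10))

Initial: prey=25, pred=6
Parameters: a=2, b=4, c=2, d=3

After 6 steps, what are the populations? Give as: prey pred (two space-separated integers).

Answer: 10 8

Derivation:
Step 1: prey: 25+5-6=24; pred: 6+3-1=8
Step 2: prey: 24+4-7=21; pred: 8+3-2=9
Step 3: prey: 21+4-7=18; pred: 9+3-2=10
Step 4: prey: 18+3-7=14; pred: 10+3-3=10
Step 5: prey: 14+2-5=11; pred: 10+2-3=9
Step 6: prey: 11+2-3=10; pred: 9+1-2=8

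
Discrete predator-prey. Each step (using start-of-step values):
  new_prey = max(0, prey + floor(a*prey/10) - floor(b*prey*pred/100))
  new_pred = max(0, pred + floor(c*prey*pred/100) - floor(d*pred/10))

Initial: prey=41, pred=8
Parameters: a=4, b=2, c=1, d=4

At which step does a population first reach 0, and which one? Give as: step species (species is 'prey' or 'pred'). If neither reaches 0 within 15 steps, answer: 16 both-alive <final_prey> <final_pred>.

Answer: 9 prey

Derivation:
Step 1: prey: 41+16-6=51; pred: 8+3-3=8
Step 2: prey: 51+20-8=63; pred: 8+4-3=9
Step 3: prey: 63+25-11=77; pred: 9+5-3=11
Step 4: prey: 77+30-16=91; pred: 11+8-4=15
Step 5: prey: 91+36-27=100; pred: 15+13-6=22
Step 6: prey: 100+40-44=96; pred: 22+22-8=36
Step 7: prey: 96+38-69=65; pred: 36+34-14=56
Step 8: prey: 65+26-72=19; pred: 56+36-22=70
Step 9: prey: 19+7-26=0; pred: 70+13-28=55
First extinction: prey at step 9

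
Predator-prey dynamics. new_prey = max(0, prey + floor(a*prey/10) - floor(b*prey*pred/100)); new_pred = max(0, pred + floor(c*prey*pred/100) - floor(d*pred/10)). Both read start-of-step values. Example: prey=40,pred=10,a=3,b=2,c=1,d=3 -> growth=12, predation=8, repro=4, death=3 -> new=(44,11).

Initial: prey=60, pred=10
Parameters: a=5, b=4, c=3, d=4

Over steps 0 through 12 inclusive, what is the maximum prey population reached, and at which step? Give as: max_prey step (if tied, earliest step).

Answer: 66 1

Derivation:
Step 1: prey: 60+30-24=66; pred: 10+18-4=24
Step 2: prey: 66+33-63=36; pred: 24+47-9=62
Step 3: prey: 36+18-89=0; pred: 62+66-24=104
Step 4: prey: 0+0-0=0; pred: 104+0-41=63
Step 5: prey: 0+0-0=0; pred: 63+0-25=38
Step 6: prey: 0+0-0=0; pred: 38+0-15=23
Step 7: prey: 0+0-0=0; pred: 23+0-9=14
Step 8: prey: 0+0-0=0; pred: 14+0-5=9
Step 9: prey: 0+0-0=0; pred: 9+0-3=6
Step 10: prey: 0+0-0=0; pred: 6+0-2=4
Step 11: prey: 0+0-0=0; pred: 4+0-1=3
Step 12: prey: 0+0-0=0; pred: 3+0-1=2
Max prey = 66 at step 1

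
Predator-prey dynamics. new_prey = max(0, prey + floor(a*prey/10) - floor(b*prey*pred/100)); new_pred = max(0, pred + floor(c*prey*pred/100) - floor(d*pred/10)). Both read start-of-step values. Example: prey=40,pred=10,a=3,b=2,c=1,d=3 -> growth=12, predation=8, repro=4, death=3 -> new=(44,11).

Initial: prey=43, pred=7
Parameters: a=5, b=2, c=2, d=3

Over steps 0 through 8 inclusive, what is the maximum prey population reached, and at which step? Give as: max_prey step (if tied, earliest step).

Answer: 82 3

Derivation:
Step 1: prey: 43+21-6=58; pred: 7+6-2=11
Step 2: prey: 58+29-12=75; pred: 11+12-3=20
Step 3: prey: 75+37-30=82; pred: 20+30-6=44
Step 4: prey: 82+41-72=51; pred: 44+72-13=103
Step 5: prey: 51+25-105=0; pred: 103+105-30=178
Step 6: prey: 0+0-0=0; pred: 178+0-53=125
Step 7: prey: 0+0-0=0; pred: 125+0-37=88
Step 8: prey: 0+0-0=0; pred: 88+0-26=62
Max prey = 82 at step 3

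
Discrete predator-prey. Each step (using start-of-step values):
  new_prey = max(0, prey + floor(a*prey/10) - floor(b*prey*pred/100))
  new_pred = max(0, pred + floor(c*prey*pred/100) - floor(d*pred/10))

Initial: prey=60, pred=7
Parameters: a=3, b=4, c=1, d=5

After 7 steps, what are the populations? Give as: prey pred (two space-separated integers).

Step 1: prey: 60+18-16=62; pred: 7+4-3=8
Step 2: prey: 62+18-19=61; pred: 8+4-4=8
Step 3: prey: 61+18-19=60; pred: 8+4-4=8
Step 4: prey: 60+18-19=59; pred: 8+4-4=8
Step 5: prey: 59+17-18=58; pred: 8+4-4=8
Step 6: prey: 58+17-18=57; pred: 8+4-4=8
Step 7: prey: 57+17-18=56; pred: 8+4-4=8

Answer: 56 8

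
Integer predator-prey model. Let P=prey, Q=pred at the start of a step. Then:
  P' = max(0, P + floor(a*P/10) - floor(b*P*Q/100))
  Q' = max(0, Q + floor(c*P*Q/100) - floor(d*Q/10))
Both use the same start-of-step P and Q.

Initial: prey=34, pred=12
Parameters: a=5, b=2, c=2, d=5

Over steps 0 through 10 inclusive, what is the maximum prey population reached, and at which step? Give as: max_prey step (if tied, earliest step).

Step 1: prey: 34+17-8=43; pred: 12+8-6=14
Step 2: prey: 43+21-12=52; pred: 14+12-7=19
Step 3: prey: 52+26-19=59; pred: 19+19-9=29
Step 4: prey: 59+29-34=54; pred: 29+34-14=49
Step 5: prey: 54+27-52=29; pred: 49+52-24=77
Step 6: prey: 29+14-44=0; pred: 77+44-38=83
Step 7: prey: 0+0-0=0; pred: 83+0-41=42
Step 8: prey: 0+0-0=0; pred: 42+0-21=21
Step 9: prey: 0+0-0=0; pred: 21+0-10=11
Step 10: prey: 0+0-0=0; pred: 11+0-5=6
Max prey = 59 at step 3

Answer: 59 3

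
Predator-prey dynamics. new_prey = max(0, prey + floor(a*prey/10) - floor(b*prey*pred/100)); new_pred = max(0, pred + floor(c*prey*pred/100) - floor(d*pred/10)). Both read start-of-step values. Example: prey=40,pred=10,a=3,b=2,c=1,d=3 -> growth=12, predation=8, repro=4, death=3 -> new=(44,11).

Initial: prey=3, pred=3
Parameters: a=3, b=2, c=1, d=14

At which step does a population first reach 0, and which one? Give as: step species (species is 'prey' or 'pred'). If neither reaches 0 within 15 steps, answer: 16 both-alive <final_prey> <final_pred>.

Step 1: prey: 3+0-0=3; pred: 3+0-4=0
First extinction: pred at step 1

Answer: 1 pred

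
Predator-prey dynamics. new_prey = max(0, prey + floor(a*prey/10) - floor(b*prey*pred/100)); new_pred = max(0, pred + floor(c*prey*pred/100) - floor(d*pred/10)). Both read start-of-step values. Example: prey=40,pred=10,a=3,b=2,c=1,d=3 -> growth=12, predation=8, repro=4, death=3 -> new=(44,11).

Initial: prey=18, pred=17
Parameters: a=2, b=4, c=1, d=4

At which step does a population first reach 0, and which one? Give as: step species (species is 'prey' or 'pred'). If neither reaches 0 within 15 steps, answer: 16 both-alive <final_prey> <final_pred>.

Step 1: prey: 18+3-12=9; pred: 17+3-6=14
Step 2: prey: 9+1-5=5; pred: 14+1-5=10
Step 3: prey: 5+1-2=4; pred: 10+0-4=6
Step 4: prey: 4+0-0=4; pred: 6+0-2=4
Step 5: prey: 4+0-0=4; pred: 4+0-1=3
Step 6: prey: 4+0-0=4; pred: 3+0-1=2
Step 7: prey: 4+0-0=4; pred: 2+0-0=2
Steps 8-15: state stable at prey=4, pred=2 (no change)
No extinction within 15 steps

Answer: 16 both-alive 4 2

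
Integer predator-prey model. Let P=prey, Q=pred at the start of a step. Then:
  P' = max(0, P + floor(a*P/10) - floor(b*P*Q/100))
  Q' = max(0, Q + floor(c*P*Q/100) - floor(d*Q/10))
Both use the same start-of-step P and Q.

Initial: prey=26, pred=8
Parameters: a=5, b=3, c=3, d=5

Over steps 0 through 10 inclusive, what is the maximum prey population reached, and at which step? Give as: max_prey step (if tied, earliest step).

Answer: 44 3

Derivation:
Step 1: prey: 26+13-6=33; pred: 8+6-4=10
Step 2: prey: 33+16-9=40; pred: 10+9-5=14
Step 3: prey: 40+20-16=44; pred: 14+16-7=23
Step 4: prey: 44+22-30=36; pred: 23+30-11=42
Step 5: prey: 36+18-45=9; pred: 42+45-21=66
Step 6: prey: 9+4-17=0; pred: 66+17-33=50
Step 7: prey: 0+0-0=0; pred: 50+0-25=25
Step 8: prey: 0+0-0=0; pred: 25+0-12=13
Step 9: prey: 0+0-0=0; pred: 13+0-6=7
Step 10: prey: 0+0-0=0; pred: 7+0-3=4
Max prey = 44 at step 3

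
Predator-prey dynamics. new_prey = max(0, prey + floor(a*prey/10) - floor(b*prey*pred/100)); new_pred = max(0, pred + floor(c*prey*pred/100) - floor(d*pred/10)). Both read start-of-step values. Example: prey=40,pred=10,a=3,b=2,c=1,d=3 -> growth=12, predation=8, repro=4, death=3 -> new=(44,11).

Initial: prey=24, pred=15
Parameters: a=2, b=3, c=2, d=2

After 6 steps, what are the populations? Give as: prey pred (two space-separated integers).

Step 1: prey: 24+4-10=18; pred: 15+7-3=19
Step 2: prey: 18+3-10=11; pred: 19+6-3=22
Step 3: prey: 11+2-7=6; pred: 22+4-4=22
Step 4: prey: 6+1-3=4; pred: 22+2-4=20
Step 5: prey: 4+0-2=2; pred: 20+1-4=17
Step 6: prey: 2+0-1=1; pred: 17+0-3=14

Answer: 1 14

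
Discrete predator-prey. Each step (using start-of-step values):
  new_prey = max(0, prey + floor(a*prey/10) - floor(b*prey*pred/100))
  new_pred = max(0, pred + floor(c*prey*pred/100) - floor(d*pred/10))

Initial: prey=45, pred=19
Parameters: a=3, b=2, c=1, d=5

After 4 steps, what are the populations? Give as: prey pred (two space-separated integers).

Step 1: prey: 45+13-17=41; pred: 19+8-9=18
Step 2: prey: 41+12-14=39; pred: 18+7-9=16
Step 3: prey: 39+11-12=38; pred: 16+6-8=14
Step 4: prey: 38+11-10=39; pred: 14+5-7=12

Answer: 39 12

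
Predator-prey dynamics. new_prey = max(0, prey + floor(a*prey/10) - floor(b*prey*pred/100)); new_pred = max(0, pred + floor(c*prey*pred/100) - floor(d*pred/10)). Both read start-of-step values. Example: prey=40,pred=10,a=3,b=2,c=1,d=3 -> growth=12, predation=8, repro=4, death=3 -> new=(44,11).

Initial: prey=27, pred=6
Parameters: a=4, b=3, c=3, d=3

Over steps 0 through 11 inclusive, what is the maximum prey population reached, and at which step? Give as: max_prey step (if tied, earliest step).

Step 1: prey: 27+10-4=33; pred: 6+4-1=9
Step 2: prey: 33+13-8=38; pred: 9+8-2=15
Step 3: prey: 38+15-17=36; pred: 15+17-4=28
Step 4: prey: 36+14-30=20; pred: 28+30-8=50
Step 5: prey: 20+8-30=0; pred: 50+30-15=65
Step 6: prey: 0+0-0=0; pred: 65+0-19=46
Step 7: prey: 0+0-0=0; pred: 46+0-13=33
Step 8: prey: 0+0-0=0; pred: 33+0-9=24
Step 9: prey: 0+0-0=0; pred: 24+0-7=17
Step 10: prey: 0+0-0=0; pred: 17+0-5=12
Step 11: prey: 0+0-0=0; pred: 12+0-3=9
Max prey = 38 at step 2

Answer: 38 2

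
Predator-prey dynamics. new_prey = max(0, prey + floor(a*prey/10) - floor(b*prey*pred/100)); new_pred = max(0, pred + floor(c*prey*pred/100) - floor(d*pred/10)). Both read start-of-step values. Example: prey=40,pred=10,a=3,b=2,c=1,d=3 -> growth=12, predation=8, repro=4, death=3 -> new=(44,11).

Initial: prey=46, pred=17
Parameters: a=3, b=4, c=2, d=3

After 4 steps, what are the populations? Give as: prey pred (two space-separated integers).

Step 1: prey: 46+13-31=28; pred: 17+15-5=27
Step 2: prey: 28+8-30=6; pred: 27+15-8=34
Step 3: prey: 6+1-8=0; pred: 34+4-10=28
Step 4: prey: 0+0-0=0; pred: 28+0-8=20

Answer: 0 20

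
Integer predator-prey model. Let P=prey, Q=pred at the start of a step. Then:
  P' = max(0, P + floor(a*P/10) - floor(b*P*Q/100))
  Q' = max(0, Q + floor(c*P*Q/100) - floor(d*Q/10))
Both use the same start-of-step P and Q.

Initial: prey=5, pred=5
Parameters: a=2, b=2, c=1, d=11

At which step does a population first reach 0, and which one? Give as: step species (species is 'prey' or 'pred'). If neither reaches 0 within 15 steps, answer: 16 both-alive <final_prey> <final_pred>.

Step 1: prey: 5+1-0=6; pred: 5+0-5=0
First extinction: pred at step 1

Answer: 1 pred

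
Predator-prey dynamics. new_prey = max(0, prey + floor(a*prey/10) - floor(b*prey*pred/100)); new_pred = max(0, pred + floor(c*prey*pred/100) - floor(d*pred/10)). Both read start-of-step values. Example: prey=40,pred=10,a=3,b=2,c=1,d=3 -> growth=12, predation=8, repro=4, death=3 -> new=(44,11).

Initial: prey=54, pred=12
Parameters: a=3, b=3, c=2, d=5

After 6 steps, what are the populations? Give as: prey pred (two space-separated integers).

Answer: 1 10

Derivation:
Step 1: prey: 54+16-19=51; pred: 12+12-6=18
Step 2: prey: 51+15-27=39; pred: 18+18-9=27
Step 3: prey: 39+11-31=19; pred: 27+21-13=35
Step 4: prey: 19+5-19=5; pred: 35+13-17=31
Step 5: prey: 5+1-4=2; pred: 31+3-15=19
Step 6: prey: 2+0-1=1; pred: 19+0-9=10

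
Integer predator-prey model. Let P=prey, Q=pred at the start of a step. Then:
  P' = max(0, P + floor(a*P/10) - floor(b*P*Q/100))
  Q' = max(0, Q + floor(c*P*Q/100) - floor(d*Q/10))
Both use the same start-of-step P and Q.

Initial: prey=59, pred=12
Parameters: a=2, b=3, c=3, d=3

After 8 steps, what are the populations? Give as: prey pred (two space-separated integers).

Answer: 0 14

Derivation:
Step 1: prey: 59+11-21=49; pred: 12+21-3=30
Step 2: prey: 49+9-44=14; pred: 30+44-9=65
Step 3: prey: 14+2-27=0; pred: 65+27-19=73
Step 4: prey: 0+0-0=0; pred: 73+0-21=52
Step 5: prey: 0+0-0=0; pred: 52+0-15=37
Step 6: prey: 0+0-0=0; pred: 37+0-11=26
Step 7: prey: 0+0-0=0; pred: 26+0-7=19
Step 8: prey: 0+0-0=0; pred: 19+0-5=14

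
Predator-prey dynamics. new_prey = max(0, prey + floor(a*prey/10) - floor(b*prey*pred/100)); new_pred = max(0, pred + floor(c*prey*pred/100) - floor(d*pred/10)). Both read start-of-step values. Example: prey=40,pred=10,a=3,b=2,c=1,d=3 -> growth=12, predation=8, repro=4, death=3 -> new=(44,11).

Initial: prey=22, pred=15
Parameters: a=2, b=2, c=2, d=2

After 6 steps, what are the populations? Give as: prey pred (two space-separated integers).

Answer: 4 23

Derivation:
Step 1: prey: 22+4-6=20; pred: 15+6-3=18
Step 2: prey: 20+4-7=17; pred: 18+7-3=22
Step 3: prey: 17+3-7=13; pred: 22+7-4=25
Step 4: prey: 13+2-6=9; pred: 25+6-5=26
Step 5: prey: 9+1-4=6; pred: 26+4-5=25
Step 6: prey: 6+1-3=4; pred: 25+3-5=23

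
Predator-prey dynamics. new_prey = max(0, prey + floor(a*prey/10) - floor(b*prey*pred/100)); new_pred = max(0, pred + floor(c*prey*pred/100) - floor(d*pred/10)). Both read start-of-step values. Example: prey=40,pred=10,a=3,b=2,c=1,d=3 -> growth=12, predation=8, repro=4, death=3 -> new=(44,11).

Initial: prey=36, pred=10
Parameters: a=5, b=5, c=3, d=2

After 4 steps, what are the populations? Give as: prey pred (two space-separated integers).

Answer: 0 40

Derivation:
Step 1: prey: 36+18-18=36; pred: 10+10-2=18
Step 2: prey: 36+18-32=22; pred: 18+19-3=34
Step 3: prey: 22+11-37=0; pred: 34+22-6=50
Step 4: prey: 0+0-0=0; pred: 50+0-10=40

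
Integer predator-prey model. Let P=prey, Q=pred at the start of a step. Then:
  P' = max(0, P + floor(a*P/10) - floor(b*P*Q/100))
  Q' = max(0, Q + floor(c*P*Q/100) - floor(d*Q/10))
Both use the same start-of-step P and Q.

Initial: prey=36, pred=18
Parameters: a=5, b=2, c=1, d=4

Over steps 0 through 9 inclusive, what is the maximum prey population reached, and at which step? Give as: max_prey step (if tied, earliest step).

Answer: 67 5

Derivation:
Step 1: prey: 36+18-12=42; pred: 18+6-7=17
Step 2: prey: 42+21-14=49; pred: 17+7-6=18
Step 3: prey: 49+24-17=56; pred: 18+8-7=19
Step 4: prey: 56+28-21=63; pred: 19+10-7=22
Step 5: prey: 63+31-27=67; pred: 22+13-8=27
Step 6: prey: 67+33-36=64; pred: 27+18-10=35
Step 7: prey: 64+32-44=52; pred: 35+22-14=43
Step 8: prey: 52+26-44=34; pred: 43+22-17=48
Step 9: prey: 34+17-32=19; pred: 48+16-19=45
Max prey = 67 at step 5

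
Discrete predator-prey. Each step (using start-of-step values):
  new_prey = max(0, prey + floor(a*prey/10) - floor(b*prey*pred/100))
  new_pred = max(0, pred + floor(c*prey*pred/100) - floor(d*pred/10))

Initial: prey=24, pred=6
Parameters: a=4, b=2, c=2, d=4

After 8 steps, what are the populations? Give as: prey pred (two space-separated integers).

Answer: 0 85

Derivation:
Step 1: prey: 24+9-2=31; pred: 6+2-2=6
Step 2: prey: 31+12-3=40; pred: 6+3-2=7
Step 3: prey: 40+16-5=51; pred: 7+5-2=10
Step 4: prey: 51+20-10=61; pred: 10+10-4=16
Step 5: prey: 61+24-19=66; pred: 16+19-6=29
Step 6: prey: 66+26-38=54; pred: 29+38-11=56
Step 7: prey: 54+21-60=15; pred: 56+60-22=94
Step 8: prey: 15+6-28=0; pred: 94+28-37=85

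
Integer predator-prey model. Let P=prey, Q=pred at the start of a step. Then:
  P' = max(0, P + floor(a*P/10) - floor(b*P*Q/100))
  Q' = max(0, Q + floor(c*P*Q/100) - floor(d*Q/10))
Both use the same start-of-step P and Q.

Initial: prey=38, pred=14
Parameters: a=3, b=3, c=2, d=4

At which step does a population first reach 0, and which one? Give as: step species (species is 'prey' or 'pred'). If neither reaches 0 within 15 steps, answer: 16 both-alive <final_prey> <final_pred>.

Step 1: prey: 38+11-15=34; pred: 14+10-5=19
Step 2: prey: 34+10-19=25; pred: 19+12-7=24
Step 3: prey: 25+7-18=14; pred: 24+12-9=27
Step 4: prey: 14+4-11=7; pred: 27+7-10=24
Step 5: prey: 7+2-5=4; pred: 24+3-9=18
Step 6: prey: 4+1-2=3; pred: 18+1-7=12
Step 7: prey: 3+0-1=2; pred: 12+0-4=8
Step 8: prey: 2+0-0=2; pred: 8+0-3=5
Step 9: prey: 2+0-0=2; pred: 5+0-2=3
Step 10: prey: 2+0-0=2; pred: 3+0-1=2
Step 11: prey: 2+0-0=2; pred: 2+0-0=2
Steps 12-15: state stable at prey=2, pred=2 (no change)
No extinction within 15 steps

Answer: 16 both-alive 2 2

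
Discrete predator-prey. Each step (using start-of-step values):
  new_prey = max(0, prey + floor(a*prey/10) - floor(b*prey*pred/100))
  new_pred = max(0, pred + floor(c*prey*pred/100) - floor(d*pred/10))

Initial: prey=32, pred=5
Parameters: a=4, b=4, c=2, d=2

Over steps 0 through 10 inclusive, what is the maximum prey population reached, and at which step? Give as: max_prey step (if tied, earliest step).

Answer: 43 2

Derivation:
Step 1: prey: 32+12-6=38; pred: 5+3-1=7
Step 2: prey: 38+15-10=43; pred: 7+5-1=11
Step 3: prey: 43+17-18=42; pred: 11+9-2=18
Step 4: prey: 42+16-30=28; pred: 18+15-3=30
Step 5: prey: 28+11-33=6; pred: 30+16-6=40
Step 6: prey: 6+2-9=0; pred: 40+4-8=36
Step 7: prey: 0+0-0=0; pred: 36+0-7=29
Step 8: prey: 0+0-0=0; pred: 29+0-5=24
Step 9: prey: 0+0-0=0; pred: 24+0-4=20
Step 10: prey: 0+0-0=0; pred: 20+0-4=16
Max prey = 43 at step 2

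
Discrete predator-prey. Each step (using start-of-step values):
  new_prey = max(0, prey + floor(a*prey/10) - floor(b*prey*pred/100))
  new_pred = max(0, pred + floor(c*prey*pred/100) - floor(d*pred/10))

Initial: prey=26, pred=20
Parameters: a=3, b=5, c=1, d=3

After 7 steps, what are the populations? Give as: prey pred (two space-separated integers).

Answer: 1 4

Derivation:
Step 1: prey: 26+7-26=7; pred: 20+5-6=19
Step 2: prey: 7+2-6=3; pred: 19+1-5=15
Step 3: prey: 3+0-2=1; pred: 15+0-4=11
Step 4: prey: 1+0-0=1; pred: 11+0-3=8
Step 5: prey: 1+0-0=1; pred: 8+0-2=6
Step 6: prey: 1+0-0=1; pred: 6+0-1=5
Step 7: prey: 1+0-0=1; pred: 5+0-1=4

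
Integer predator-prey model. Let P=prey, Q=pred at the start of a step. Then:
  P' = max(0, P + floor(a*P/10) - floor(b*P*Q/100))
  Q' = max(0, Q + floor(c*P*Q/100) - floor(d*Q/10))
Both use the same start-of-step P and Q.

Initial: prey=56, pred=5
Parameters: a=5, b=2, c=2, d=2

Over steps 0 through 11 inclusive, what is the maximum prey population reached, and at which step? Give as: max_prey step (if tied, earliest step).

Answer: 111 3

Derivation:
Step 1: prey: 56+28-5=79; pred: 5+5-1=9
Step 2: prey: 79+39-14=104; pred: 9+14-1=22
Step 3: prey: 104+52-45=111; pred: 22+45-4=63
Step 4: prey: 111+55-139=27; pred: 63+139-12=190
Step 5: prey: 27+13-102=0; pred: 190+102-38=254
Step 6: prey: 0+0-0=0; pred: 254+0-50=204
Step 7: prey: 0+0-0=0; pred: 204+0-40=164
Step 8: prey: 0+0-0=0; pred: 164+0-32=132
Step 9: prey: 0+0-0=0; pred: 132+0-26=106
Step 10: prey: 0+0-0=0; pred: 106+0-21=85
Step 11: prey: 0+0-0=0; pred: 85+0-17=68
Max prey = 111 at step 3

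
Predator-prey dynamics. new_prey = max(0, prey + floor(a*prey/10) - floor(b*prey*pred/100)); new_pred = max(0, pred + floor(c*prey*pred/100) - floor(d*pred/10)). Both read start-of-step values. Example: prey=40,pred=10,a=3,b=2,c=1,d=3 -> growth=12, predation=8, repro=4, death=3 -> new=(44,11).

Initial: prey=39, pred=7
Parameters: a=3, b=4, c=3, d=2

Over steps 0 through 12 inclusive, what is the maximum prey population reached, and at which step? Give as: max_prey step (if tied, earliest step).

Step 1: prey: 39+11-10=40; pred: 7+8-1=14
Step 2: prey: 40+12-22=30; pred: 14+16-2=28
Step 3: prey: 30+9-33=6; pred: 28+25-5=48
Step 4: prey: 6+1-11=0; pred: 48+8-9=47
Step 5: prey: 0+0-0=0; pred: 47+0-9=38
Step 6: prey: 0+0-0=0; pred: 38+0-7=31
Step 7: prey: 0+0-0=0; pred: 31+0-6=25
Step 8: prey: 0+0-0=0; pred: 25+0-5=20
Step 9: prey: 0+0-0=0; pred: 20+0-4=16
Step 10: prey: 0+0-0=0; pred: 16+0-3=13
Step 11: prey: 0+0-0=0; pred: 13+0-2=11
Step 12: prey: 0+0-0=0; pred: 11+0-2=9
Max prey = 40 at step 1

Answer: 40 1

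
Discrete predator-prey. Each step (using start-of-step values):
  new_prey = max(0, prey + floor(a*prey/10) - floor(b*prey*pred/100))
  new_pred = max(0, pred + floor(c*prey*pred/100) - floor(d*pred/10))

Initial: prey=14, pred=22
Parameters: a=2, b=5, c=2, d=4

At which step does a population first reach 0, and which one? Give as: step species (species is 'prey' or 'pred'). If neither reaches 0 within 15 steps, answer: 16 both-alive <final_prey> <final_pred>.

Step 1: prey: 14+2-15=1; pred: 22+6-8=20
Step 2: prey: 1+0-1=0; pred: 20+0-8=12
First extinction: prey at step 2

Answer: 2 prey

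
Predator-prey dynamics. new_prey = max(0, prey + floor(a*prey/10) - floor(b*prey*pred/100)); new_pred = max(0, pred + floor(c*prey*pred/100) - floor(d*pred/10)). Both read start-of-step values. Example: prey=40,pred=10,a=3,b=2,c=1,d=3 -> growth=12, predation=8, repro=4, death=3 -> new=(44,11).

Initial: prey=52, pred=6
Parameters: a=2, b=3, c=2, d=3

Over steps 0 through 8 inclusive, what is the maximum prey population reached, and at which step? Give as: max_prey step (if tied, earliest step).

Step 1: prey: 52+10-9=53; pred: 6+6-1=11
Step 2: prey: 53+10-17=46; pred: 11+11-3=19
Step 3: prey: 46+9-26=29; pred: 19+17-5=31
Step 4: prey: 29+5-26=8; pred: 31+17-9=39
Step 5: prey: 8+1-9=0; pred: 39+6-11=34
Step 6: prey: 0+0-0=0; pred: 34+0-10=24
Step 7: prey: 0+0-0=0; pred: 24+0-7=17
Step 8: prey: 0+0-0=0; pred: 17+0-5=12
Max prey = 53 at step 1

Answer: 53 1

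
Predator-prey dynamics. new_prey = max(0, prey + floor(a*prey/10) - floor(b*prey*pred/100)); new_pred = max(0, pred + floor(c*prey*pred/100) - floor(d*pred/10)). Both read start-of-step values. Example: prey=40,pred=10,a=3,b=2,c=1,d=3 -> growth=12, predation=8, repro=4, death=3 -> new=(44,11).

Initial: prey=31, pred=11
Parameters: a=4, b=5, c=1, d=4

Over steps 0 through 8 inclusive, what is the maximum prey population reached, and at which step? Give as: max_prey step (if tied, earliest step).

Answer: 52 8

Derivation:
Step 1: prey: 31+12-17=26; pred: 11+3-4=10
Step 2: prey: 26+10-13=23; pred: 10+2-4=8
Step 3: prey: 23+9-9=23; pred: 8+1-3=6
Step 4: prey: 23+9-6=26; pred: 6+1-2=5
Step 5: prey: 26+10-6=30; pred: 5+1-2=4
Step 6: prey: 30+12-6=36; pred: 4+1-1=4
Step 7: prey: 36+14-7=43; pred: 4+1-1=4
Step 8: prey: 43+17-8=52; pred: 4+1-1=4
Max prey = 52 at step 8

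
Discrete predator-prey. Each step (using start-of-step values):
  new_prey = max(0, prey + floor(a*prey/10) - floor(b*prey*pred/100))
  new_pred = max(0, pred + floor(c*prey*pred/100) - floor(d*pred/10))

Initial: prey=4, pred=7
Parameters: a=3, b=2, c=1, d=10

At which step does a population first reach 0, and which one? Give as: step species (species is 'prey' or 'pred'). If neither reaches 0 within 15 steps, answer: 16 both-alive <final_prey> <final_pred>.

Step 1: prey: 4+1-0=5; pred: 7+0-7=0
First extinction: pred at step 1

Answer: 1 pred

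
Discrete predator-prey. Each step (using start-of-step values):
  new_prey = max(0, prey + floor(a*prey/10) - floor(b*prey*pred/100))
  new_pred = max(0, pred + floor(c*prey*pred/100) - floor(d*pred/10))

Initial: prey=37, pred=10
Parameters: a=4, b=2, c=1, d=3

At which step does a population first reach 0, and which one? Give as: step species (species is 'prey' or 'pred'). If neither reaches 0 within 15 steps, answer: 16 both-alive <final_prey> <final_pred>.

Answer: 16 both-alive 1 7

Derivation:
Step 1: prey: 37+14-7=44; pred: 10+3-3=10
Step 2: prey: 44+17-8=53; pred: 10+4-3=11
Step 3: prey: 53+21-11=63; pred: 11+5-3=13
Step 4: prey: 63+25-16=72; pred: 13+8-3=18
Step 5: prey: 72+28-25=75; pred: 18+12-5=25
Step 6: prey: 75+30-37=68; pred: 25+18-7=36
Step 7: prey: 68+27-48=47; pred: 36+24-10=50
Step 8: prey: 47+18-47=18; pred: 50+23-15=58
Step 9: prey: 18+7-20=5; pred: 58+10-17=51
Step 10: prey: 5+2-5=2; pred: 51+2-15=38
Step 11: prey: 2+0-1=1; pred: 38+0-11=27
Step 12: prey: 1+0-0=1; pred: 27+0-8=19
Step 13: prey: 1+0-0=1; pred: 19+0-5=14
Step 14: prey: 1+0-0=1; pred: 14+0-4=10
Step 15: prey: 1+0-0=1; pred: 10+0-3=7
No extinction within 15 steps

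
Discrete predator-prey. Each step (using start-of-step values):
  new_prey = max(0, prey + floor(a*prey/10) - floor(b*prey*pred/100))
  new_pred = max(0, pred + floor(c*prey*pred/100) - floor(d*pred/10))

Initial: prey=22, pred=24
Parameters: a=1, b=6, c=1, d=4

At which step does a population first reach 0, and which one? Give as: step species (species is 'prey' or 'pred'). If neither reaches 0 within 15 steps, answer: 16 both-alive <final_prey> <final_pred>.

Answer: 1 prey

Derivation:
Step 1: prey: 22+2-31=0; pred: 24+5-9=20
First extinction: prey at step 1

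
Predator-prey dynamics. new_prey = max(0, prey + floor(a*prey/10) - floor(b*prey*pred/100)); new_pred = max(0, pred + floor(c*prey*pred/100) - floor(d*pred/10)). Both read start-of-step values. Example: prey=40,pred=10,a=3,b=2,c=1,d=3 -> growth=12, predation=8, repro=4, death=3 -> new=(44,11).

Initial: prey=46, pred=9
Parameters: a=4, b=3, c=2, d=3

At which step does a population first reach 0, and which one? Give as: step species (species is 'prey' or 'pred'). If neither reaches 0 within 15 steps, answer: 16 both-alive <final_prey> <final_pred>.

Step 1: prey: 46+18-12=52; pred: 9+8-2=15
Step 2: prey: 52+20-23=49; pred: 15+15-4=26
Step 3: prey: 49+19-38=30; pred: 26+25-7=44
Step 4: prey: 30+12-39=3; pred: 44+26-13=57
Step 5: prey: 3+1-5=0; pred: 57+3-17=43
First extinction: prey at step 5

Answer: 5 prey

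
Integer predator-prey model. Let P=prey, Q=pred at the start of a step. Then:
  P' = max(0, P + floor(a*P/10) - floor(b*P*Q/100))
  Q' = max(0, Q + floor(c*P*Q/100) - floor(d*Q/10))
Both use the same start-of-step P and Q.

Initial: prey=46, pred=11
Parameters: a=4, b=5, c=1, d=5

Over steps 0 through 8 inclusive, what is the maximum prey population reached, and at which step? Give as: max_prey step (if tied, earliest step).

Step 1: prey: 46+18-25=39; pred: 11+5-5=11
Step 2: prey: 39+15-21=33; pred: 11+4-5=10
Step 3: prey: 33+13-16=30; pred: 10+3-5=8
Step 4: prey: 30+12-12=30; pred: 8+2-4=6
Step 5: prey: 30+12-9=33; pred: 6+1-3=4
Step 6: prey: 33+13-6=40; pred: 4+1-2=3
Step 7: prey: 40+16-6=50; pred: 3+1-1=3
Step 8: prey: 50+20-7=63; pred: 3+1-1=3
Max prey = 63 at step 8

Answer: 63 8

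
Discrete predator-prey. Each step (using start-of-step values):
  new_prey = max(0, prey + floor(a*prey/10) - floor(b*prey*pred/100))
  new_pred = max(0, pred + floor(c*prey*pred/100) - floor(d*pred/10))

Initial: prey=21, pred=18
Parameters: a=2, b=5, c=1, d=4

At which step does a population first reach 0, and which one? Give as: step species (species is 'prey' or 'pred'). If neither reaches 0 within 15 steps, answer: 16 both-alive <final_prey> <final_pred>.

Answer: 16 both-alive 3 2

Derivation:
Step 1: prey: 21+4-18=7; pred: 18+3-7=14
Step 2: prey: 7+1-4=4; pred: 14+0-5=9
Step 3: prey: 4+0-1=3; pred: 9+0-3=6
Step 4: prey: 3+0-0=3; pred: 6+0-2=4
Step 5: prey: 3+0-0=3; pred: 4+0-1=3
Step 6: prey: 3+0-0=3; pred: 3+0-1=2
Step 7: prey: 3+0-0=3; pred: 2+0-0=2
Steps 8-15: state stable at prey=3, pred=2 (no change)
No extinction within 15 steps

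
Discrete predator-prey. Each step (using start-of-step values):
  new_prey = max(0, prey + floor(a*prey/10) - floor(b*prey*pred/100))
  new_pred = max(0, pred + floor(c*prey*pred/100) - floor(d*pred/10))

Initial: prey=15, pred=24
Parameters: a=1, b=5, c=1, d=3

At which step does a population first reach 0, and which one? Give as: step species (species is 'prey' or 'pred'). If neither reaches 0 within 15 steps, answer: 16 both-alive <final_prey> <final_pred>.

Answer: 1 prey

Derivation:
Step 1: prey: 15+1-18=0; pred: 24+3-7=20
First extinction: prey at step 1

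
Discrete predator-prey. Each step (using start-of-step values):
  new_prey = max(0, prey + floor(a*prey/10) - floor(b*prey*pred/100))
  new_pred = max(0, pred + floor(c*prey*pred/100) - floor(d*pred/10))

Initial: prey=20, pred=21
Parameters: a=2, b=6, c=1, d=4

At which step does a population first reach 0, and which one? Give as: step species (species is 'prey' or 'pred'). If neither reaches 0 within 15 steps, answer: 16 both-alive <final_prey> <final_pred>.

Step 1: prey: 20+4-25=0; pred: 21+4-8=17
First extinction: prey at step 1

Answer: 1 prey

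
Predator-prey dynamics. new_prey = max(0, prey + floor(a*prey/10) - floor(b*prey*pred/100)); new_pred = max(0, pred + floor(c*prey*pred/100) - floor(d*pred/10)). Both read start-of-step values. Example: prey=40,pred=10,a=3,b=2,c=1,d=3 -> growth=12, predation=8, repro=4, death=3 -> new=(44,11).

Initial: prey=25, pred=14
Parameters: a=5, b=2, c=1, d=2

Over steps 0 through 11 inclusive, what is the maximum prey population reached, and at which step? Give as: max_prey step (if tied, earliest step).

Step 1: prey: 25+12-7=30; pred: 14+3-2=15
Step 2: prey: 30+15-9=36; pred: 15+4-3=16
Step 3: prey: 36+18-11=43; pred: 16+5-3=18
Step 4: prey: 43+21-15=49; pred: 18+7-3=22
Step 5: prey: 49+24-21=52; pred: 22+10-4=28
Step 6: prey: 52+26-29=49; pred: 28+14-5=37
Step 7: prey: 49+24-36=37; pred: 37+18-7=48
Step 8: prey: 37+18-35=20; pred: 48+17-9=56
Step 9: prey: 20+10-22=8; pred: 56+11-11=56
Step 10: prey: 8+4-8=4; pred: 56+4-11=49
Step 11: prey: 4+2-3=3; pred: 49+1-9=41
Max prey = 52 at step 5

Answer: 52 5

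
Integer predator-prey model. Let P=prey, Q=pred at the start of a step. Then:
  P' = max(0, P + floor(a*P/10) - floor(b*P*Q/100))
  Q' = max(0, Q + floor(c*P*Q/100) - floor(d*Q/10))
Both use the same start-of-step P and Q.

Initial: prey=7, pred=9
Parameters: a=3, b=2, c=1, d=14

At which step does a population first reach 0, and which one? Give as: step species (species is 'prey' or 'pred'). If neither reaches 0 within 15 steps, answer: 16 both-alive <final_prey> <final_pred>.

Answer: 1 pred

Derivation:
Step 1: prey: 7+2-1=8; pred: 9+0-12=0
First extinction: pred at step 1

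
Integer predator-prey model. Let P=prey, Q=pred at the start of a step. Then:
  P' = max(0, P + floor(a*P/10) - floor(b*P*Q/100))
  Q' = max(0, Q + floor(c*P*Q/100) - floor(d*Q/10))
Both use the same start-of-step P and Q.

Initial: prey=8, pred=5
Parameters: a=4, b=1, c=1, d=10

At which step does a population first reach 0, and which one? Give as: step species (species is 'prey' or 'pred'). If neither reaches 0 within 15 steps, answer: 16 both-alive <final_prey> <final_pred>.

Answer: 1 pred

Derivation:
Step 1: prey: 8+3-0=11; pred: 5+0-5=0
First extinction: pred at step 1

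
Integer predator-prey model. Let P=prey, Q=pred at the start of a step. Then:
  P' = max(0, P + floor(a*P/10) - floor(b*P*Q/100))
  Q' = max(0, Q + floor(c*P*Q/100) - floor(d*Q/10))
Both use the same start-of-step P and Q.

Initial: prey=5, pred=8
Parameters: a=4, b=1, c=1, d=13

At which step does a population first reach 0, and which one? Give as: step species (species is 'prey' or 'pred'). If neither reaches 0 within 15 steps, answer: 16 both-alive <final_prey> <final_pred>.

Step 1: prey: 5+2-0=7; pred: 8+0-10=0
First extinction: pred at step 1

Answer: 1 pred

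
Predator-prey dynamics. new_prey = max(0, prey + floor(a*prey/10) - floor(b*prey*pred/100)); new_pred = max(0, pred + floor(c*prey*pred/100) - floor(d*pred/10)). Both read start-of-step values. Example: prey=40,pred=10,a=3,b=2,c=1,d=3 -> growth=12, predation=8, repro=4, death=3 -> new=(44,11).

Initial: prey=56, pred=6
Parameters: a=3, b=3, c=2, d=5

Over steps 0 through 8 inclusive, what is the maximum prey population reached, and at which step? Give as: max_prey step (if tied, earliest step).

Step 1: prey: 56+16-10=62; pred: 6+6-3=9
Step 2: prey: 62+18-16=64; pred: 9+11-4=16
Step 3: prey: 64+19-30=53; pred: 16+20-8=28
Step 4: prey: 53+15-44=24; pred: 28+29-14=43
Step 5: prey: 24+7-30=1; pred: 43+20-21=42
Step 6: prey: 1+0-1=0; pred: 42+0-21=21
Step 7: prey: 0+0-0=0; pred: 21+0-10=11
Step 8: prey: 0+0-0=0; pred: 11+0-5=6
Max prey = 64 at step 2

Answer: 64 2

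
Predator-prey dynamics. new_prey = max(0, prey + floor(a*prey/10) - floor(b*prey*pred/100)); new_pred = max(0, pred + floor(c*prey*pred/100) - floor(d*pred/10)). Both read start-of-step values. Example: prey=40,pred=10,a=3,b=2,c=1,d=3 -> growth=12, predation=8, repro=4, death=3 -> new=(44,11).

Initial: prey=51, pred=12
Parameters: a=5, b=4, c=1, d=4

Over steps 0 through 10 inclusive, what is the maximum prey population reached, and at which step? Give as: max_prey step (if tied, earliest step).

Step 1: prey: 51+25-24=52; pred: 12+6-4=14
Step 2: prey: 52+26-29=49; pred: 14+7-5=16
Step 3: prey: 49+24-31=42; pred: 16+7-6=17
Step 4: prey: 42+21-28=35; pred: 17+7-6=18
Step 5: prey: 35+17-25=27; pred: 18+6-7=17
Step 6: prey: 27+13-18=22; pred: 17+4-6=15
Step 7: prey: 22+11-13=20; pred: 15+3-6=12
Step 8: prey: 20+10-9=21; pred: 12+2-4=10
Step 9: prey: 21+10-8=23; pred: 10+2-4=8
Step 10: prey: 23+11-7=27; pred: 8+1-3=6
Max prey = 52 at step 1

Answer: 52 1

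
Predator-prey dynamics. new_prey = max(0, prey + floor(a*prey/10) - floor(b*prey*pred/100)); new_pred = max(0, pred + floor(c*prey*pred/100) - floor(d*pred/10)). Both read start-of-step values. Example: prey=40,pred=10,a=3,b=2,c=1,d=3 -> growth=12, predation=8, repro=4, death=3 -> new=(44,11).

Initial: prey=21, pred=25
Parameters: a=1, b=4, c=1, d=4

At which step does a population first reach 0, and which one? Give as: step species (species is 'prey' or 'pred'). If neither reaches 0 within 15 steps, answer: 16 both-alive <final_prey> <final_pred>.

Step 1: prey: 21+2-21=2; pred: 25+5-10=20
Step 2: prey: 2+0-1=1; pred: 20+0-8=12
Step 3: prey: 1+0-0=1; pred: 12+0-4=8
Step 4: prey: 1+0-0=1; pred: 8+0-3=5
Step 5: prey: 1+0-0=1; pred: 5+0-2=3
Step 6: prey: 1+0-0=1; pred: 3+0-1=2
Step 7: prey: 1+0-0=1; pred: 2+0-0=2
Steps 8-15: state stable at prey=1, pred=2 (no change)
No extinction within 15 steps

Answer: 16 both-alive 1 2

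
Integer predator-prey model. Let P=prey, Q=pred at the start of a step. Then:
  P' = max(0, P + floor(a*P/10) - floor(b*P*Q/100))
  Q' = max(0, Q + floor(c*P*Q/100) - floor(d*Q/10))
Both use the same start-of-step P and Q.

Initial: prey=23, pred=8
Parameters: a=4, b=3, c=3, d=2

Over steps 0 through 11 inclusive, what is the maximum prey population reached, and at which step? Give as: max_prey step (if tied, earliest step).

Answer: 28 2

Derivation:
Step 1: prey: 23+9-5=27; pred: 8+5-1=12
Step 2: prey: 27+10-9=28; pred: 12+9-2=19
Step 3: prey: 28+11-15=24; pred: 19+15-3=31
Step 4: prey: 24+9-22=11; pred: 31+22-6=47
Step 5: prey: 11+4-15=0; pred: 47+15-9=53
Step 6: prey: 0+0-0=0; pred: 53+0-10=43
Step 7: prey: 0+0-0=0; pred: 43+0-8=35
Step 8: prey: 0+0-0=0; pred: 35+0-7=28
Step 9: prey: 0+0-0=0; pred: 28+0-5=23
Step 10: prey: 0+0-0=0; pred: 23+0-4=19
Step 11: prey: 0+0-0=0; pred: 19+0-3=16
Max prey = 28 at step 2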